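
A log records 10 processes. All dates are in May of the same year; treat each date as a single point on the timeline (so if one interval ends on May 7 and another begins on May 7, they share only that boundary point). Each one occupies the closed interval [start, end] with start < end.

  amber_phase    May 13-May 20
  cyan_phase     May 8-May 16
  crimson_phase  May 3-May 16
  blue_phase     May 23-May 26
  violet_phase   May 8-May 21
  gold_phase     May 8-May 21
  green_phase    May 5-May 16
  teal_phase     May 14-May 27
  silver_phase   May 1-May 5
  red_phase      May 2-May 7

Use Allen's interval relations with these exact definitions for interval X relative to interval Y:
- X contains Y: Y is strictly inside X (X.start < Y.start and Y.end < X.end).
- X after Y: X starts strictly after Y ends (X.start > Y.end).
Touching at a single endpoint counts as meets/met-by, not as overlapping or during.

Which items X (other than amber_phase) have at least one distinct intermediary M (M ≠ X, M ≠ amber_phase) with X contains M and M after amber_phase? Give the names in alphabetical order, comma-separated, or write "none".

teal_phase

Target amber_phase = [May 13, May 20].
Intermediaries M with M after amber_phase: blue_phase.
Via blue_phase — items with X contains blue_phase: teal_phase.
Union: teal_phase.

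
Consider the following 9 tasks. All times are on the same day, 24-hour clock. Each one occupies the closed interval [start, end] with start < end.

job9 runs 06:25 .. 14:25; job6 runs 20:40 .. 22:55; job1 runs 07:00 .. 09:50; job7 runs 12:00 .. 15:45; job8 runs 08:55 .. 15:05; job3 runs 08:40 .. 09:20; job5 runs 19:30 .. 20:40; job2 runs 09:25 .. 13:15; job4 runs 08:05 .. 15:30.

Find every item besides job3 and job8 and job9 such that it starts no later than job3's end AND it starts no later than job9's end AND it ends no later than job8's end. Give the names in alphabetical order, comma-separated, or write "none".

Conditions: its start is no later than job3's end (X.start <= 09:20) AND its start is no later than job9's end (X.start <= 14:25) AND its end is no later than job8's end (X.end <= 15:05).
job1: start 07:00 <= 09:20? ✓; start 07:00 <= 14:25? ✓; end 09:50 <= 15:05? ✓ → yes.
job2: start 09:25 <= 09:20? ✗; start 09:25 <= 14:25? ✓; end 13:15 <= 15:05? ✓ → no.
job4: start 08:05 <= 09:20? ✓; start 08:05 <= 14:25? ✓; end 15:30 <= 15:05? ✗ → no.
job5: start 19:30 <= 09:20? ✗; start 19:30 <= 14:25? ✗; end 20:40 <= 15:05? ✗ → no.
job6: start 20:40 <= 09:20? ✗; start 20:40 <= 14:25? ✗; end 22:55 <= 15:05? ✗ → no.
job7: start 12:00 <= 09:20? ✗; start 12:00 <= 14:25? ✓; end 15:45 <= 15:05? ✗ → no.
Result: job1.

job1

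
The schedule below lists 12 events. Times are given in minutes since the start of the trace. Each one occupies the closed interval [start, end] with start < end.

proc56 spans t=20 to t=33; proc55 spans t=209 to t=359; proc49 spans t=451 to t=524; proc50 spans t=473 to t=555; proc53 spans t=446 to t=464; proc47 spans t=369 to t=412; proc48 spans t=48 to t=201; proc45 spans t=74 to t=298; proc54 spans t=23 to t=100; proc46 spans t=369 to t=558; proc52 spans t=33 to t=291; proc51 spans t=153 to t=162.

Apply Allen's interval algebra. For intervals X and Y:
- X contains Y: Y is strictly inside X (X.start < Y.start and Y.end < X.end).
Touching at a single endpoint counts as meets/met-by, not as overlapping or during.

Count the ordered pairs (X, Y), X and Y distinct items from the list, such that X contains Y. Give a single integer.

Checking all 132 ordered pairs for relation 'contains'; matching pairs in alphabetical order:
(proc45, proc51): proc45 contains proc51 ✓
(proc46, proc49): proc46 contains proc49 ✓
(proc46, proc50): proc46 contains proc50 ✓
(proc46, proc53): proc46 contains proc53 ✓
(proc48, proc51): proc48 contains proc51 ✓
(proc52, proc48): proc52 contains proc48 ✓
(proc52, proc51): proc52 contains proc51 ✓
Count: 7.

7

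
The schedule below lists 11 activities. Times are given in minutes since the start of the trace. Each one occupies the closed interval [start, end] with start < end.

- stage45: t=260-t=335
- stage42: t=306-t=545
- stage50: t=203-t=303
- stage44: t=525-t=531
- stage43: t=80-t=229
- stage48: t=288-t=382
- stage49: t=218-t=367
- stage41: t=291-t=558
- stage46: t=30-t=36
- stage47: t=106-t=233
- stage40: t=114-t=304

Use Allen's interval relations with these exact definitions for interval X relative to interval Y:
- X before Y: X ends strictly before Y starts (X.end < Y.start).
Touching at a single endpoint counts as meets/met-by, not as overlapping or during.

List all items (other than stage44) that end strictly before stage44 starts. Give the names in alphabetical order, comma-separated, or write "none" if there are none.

stage40, stage43, stage45, stage46, stage47, stage48, stage49, stage50

Target stage44 = [t=525, t=531].
stage40 [t=114, t=304] → before → yes.
stage41 [t=291, t=558] → contains → no.
stage42 [t=306, t=545] → contains → no.
stage43 [t=80, t=229] → before → yes.
stage45 [t=260, t=335] → before → yes.
stage46 [t=30, t=36] → before → yes.
stage47 [t=106, t=233] → before → yes.
stage48 [t=288, t=382] → before → yes.
stage49 [t=218, t=367] → before → yes.
stage50 [t=203, t=303] → before → yes.
Result: stage40, stage43, stage45, stage46, stage47, stage48, stage49, stage50.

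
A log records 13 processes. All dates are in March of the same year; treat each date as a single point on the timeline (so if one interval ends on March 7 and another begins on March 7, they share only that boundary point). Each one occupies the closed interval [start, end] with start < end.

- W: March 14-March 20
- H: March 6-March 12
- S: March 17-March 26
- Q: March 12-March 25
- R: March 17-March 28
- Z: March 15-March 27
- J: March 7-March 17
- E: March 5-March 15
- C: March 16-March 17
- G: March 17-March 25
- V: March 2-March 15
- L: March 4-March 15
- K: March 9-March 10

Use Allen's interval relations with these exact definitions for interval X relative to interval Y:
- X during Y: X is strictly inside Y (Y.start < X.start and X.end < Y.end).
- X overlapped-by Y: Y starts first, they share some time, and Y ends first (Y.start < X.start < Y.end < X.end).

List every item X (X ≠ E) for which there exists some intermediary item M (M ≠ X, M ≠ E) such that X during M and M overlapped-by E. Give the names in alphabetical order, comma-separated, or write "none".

Target E = [March 5, March 15].
Intermediaries M with M overlapped-by E: J, Q, W.
Via J — items with X during J: K.
Via Q — items with X during Q: C, W.
Via W — items with X during W: C.
Union: C, K, W.

C, K, W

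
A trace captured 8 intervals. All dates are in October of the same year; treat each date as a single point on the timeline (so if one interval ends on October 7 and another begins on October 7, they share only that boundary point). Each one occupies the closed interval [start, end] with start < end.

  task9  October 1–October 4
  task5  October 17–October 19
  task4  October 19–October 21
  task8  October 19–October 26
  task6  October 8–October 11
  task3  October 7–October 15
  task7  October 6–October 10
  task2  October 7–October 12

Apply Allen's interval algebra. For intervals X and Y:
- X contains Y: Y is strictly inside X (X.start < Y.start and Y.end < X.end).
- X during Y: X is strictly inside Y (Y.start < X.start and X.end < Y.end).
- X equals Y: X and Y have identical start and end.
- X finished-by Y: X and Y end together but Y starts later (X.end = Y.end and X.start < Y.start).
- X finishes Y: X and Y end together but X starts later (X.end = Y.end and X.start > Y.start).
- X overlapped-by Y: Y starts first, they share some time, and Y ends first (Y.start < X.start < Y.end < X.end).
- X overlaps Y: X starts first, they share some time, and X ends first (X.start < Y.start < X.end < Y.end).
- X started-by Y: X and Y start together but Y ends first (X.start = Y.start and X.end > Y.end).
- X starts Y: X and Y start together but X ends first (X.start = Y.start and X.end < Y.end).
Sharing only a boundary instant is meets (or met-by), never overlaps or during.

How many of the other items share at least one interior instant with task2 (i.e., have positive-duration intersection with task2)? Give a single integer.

Target task2 = [October 7, October 12].
task3 [October 7, October 15] → started-by → counts.
task4 [October 19, October 21] → after → no.
task5 [October 17, October 19] → after → no.
task6 [October 8, October 11] → during → counts.
task7 [October 6, October 10] → overlaps → counts.
task8 [October 19, October 26] → after → no.
task9 [October 1, October 4] → before → no.
Total: 3.

3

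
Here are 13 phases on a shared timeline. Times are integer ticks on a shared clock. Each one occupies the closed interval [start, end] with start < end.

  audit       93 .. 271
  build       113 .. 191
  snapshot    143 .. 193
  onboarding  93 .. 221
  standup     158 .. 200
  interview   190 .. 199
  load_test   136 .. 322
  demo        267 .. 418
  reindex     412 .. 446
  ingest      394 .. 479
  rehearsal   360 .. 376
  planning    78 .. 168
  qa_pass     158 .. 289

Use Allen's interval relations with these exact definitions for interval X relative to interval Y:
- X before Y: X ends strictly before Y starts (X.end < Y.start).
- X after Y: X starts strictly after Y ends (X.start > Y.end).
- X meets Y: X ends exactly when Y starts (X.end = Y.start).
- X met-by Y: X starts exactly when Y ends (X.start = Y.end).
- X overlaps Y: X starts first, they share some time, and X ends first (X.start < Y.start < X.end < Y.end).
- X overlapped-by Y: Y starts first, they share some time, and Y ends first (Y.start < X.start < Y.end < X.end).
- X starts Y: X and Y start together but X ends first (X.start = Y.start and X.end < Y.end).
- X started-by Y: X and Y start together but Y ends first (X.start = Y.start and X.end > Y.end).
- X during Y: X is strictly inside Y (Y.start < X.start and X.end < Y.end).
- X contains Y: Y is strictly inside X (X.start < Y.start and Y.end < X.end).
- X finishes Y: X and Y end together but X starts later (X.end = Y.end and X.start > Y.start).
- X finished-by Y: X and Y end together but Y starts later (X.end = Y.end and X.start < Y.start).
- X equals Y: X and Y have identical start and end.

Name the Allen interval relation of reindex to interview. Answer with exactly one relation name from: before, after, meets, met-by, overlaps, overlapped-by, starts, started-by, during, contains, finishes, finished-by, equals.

reindex = [412, 446]; interview = [190, 199].
Compare endpoints: reindex.start > interview.start, reindex.start > interview.end, reindex.end > interview.start, reindex.end > interview.end.
That pattern is 'after'.

after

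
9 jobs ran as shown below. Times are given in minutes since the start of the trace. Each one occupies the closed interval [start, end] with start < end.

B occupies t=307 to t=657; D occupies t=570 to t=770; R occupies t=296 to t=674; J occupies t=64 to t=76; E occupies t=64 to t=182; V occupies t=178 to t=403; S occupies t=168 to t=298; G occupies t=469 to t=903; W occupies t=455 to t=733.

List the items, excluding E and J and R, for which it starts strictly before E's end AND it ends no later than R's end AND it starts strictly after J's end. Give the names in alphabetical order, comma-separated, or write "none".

Conditions: its start is strictly before E's end (X.start < t=182) AND its end is no later than R's end (X.end <= t=674) AND its start is strictly after J's end (X.start > t=76).
B: start t=307 < t=182? ✗; end t=657 <= t=674? ✓; start t=307 > t=76? ✓ → no.
D: start t=570 < t=182? ✗; end t=770 <= t=674? ✗; start t=570 > t=76? ✓ → no.
G: start t=469 < t=182? ✗; end t=903 <= t=674? ✗; start t=469 > t=76? ✓ → no.
S: start t=168 < t=182? ✓; end t=298 <= t=674? ✓; start t=168 > t=76? ✓ → yes.
V: start t=178 < t=182? ✓; end t=403 <= t=674? ✓; start t=178 > t=76? ✓ → yes.
W: start t=455 < t=182? ✗; end t=733 <= t=674? ✗; start t=455 > t=76? ✓ → no.
Result: S, V.

S, V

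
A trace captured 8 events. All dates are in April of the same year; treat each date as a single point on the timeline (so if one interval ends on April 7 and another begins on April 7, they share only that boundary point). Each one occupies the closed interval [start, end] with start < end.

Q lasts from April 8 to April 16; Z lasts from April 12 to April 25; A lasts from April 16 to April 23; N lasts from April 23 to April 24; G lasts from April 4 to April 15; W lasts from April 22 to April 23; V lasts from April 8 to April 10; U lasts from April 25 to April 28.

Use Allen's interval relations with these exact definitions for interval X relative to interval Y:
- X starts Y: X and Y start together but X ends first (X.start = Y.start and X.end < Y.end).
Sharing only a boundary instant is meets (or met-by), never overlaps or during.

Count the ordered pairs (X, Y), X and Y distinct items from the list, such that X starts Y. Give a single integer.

Checking all 56 ordered pairs for relation 'starts'; matching pairs in alphabetical order:
(V, Q): V starts Q ✓
Count: 1.

1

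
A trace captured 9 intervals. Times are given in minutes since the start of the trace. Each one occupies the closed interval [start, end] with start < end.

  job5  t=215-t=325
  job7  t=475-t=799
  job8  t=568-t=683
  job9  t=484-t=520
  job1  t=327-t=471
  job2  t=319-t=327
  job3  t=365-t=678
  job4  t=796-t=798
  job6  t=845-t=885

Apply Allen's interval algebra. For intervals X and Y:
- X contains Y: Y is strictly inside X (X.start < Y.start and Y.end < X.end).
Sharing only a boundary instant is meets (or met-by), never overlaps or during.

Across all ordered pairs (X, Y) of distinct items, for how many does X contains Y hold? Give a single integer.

4

Checking all 72 ordered pairs for relation 'contains'; matching pairs in alphabetical order:
(job3, job9): job3 contains job9 ✓
(job7, job4): job7 contains job4 ✓
(job7, job8): job7 contains job8 ✓
(job7, job9): job7 contains job9 ✓
Count: 4.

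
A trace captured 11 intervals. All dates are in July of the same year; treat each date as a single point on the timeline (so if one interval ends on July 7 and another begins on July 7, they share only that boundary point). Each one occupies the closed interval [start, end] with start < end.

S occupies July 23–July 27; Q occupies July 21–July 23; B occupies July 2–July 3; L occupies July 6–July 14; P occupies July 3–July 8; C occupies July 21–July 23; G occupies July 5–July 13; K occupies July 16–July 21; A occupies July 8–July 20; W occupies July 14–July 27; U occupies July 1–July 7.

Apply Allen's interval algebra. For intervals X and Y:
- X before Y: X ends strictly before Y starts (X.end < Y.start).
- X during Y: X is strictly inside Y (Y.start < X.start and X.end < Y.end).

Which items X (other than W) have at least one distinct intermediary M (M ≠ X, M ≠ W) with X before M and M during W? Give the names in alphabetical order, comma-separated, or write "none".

A, B, G, L, P, U

Target W = [July 14, July 27].
Intermediaries M with M during W: C, K, Q.
Via C — items with X before C: A, B, G, L, P, U.
Via K — items with X before K: B, G, L, P, U.
Via Q — items with X before Q: A, B, G, L, P, U.
Union: A, B, G, L, P, U.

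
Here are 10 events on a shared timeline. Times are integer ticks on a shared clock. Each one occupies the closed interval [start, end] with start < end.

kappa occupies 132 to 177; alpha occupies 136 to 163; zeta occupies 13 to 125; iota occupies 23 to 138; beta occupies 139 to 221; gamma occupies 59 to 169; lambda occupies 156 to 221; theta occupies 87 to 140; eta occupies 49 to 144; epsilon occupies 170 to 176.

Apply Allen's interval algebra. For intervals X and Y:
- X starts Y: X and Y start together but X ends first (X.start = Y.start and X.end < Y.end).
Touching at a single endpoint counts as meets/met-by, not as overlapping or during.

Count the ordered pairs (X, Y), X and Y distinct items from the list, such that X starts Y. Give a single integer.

0

Checking all 90 ordered pairs for relation 'starts'; matching pairs in alphabetical order:
No pair satisfies it.
Count: 0.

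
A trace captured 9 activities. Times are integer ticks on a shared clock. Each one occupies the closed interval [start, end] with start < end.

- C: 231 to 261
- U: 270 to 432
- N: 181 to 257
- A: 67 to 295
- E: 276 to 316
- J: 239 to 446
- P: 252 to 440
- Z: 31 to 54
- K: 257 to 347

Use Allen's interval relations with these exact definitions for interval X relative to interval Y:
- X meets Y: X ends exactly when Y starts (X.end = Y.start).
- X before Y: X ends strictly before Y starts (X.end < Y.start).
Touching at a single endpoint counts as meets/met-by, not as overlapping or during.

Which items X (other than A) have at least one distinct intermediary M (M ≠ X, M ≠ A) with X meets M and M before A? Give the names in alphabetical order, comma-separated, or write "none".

Target A = [67, 295].
Intermediaries M with M before A: Z.
Via Z — items with X meets Z: none.
Union: none.

none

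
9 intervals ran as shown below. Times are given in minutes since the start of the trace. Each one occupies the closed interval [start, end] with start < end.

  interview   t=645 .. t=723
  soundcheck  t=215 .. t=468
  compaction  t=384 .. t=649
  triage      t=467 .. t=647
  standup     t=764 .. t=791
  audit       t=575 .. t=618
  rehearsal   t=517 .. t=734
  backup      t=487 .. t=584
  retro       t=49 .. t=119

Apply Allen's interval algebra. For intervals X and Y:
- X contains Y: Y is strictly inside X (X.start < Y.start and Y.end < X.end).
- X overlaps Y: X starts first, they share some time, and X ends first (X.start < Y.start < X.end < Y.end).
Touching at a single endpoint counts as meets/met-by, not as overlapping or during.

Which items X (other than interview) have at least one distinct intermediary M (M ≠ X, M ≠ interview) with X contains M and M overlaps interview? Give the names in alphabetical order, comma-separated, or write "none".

compaction

Target interview = [t=645, t=723].
Intermediaries M with M overlaps interview: compaction, triage.
Via compaction — items with X contains compaction: none.
Via triage — items with X contains triage: compaction.
Union: compaction.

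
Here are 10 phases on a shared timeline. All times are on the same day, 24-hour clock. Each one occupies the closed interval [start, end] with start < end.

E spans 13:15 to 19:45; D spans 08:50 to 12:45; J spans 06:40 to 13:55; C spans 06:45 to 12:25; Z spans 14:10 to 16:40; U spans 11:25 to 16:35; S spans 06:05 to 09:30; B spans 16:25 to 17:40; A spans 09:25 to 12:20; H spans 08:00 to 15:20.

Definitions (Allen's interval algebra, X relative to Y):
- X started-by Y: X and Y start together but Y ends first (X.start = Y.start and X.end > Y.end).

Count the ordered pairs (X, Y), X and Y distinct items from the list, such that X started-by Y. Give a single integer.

0

Checking all 90 ordered pairs for relation 'started-by'; matching pairs in alphabetical order:
No pair satisfies it.
Count: 0.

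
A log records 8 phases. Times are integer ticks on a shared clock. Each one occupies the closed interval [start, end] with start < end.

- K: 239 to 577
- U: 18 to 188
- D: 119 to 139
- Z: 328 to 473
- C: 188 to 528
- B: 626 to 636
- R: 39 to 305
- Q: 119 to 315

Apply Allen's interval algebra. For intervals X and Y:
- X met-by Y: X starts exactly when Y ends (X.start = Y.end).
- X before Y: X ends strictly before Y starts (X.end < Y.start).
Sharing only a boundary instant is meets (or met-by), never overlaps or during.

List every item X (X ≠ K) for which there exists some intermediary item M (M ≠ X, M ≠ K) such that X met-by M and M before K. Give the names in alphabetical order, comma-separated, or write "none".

Target K = [239, 577].
Intermediaries M with M before K: D, U.
Via D — items with X met-by D: none.
Via U — items with X met-by U: C.
Union: C.

C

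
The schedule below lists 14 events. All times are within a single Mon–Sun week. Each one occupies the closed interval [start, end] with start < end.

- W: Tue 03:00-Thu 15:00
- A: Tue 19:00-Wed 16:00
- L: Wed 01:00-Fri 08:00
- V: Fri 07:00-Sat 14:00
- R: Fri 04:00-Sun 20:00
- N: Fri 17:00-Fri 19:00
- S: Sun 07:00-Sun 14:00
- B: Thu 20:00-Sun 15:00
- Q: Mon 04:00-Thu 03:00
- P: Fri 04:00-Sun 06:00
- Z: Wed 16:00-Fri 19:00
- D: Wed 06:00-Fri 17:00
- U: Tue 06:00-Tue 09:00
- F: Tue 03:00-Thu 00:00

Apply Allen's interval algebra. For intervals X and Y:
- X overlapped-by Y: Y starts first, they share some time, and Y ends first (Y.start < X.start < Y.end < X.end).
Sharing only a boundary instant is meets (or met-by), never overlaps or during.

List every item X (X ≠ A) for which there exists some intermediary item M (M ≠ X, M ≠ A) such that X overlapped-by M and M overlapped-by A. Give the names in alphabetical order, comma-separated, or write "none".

Target A = [Tue 19:00, Wed 16:00].
Intermediaries M with M overlapped-by A: D, L.
Via D — items with X overlapped-by D: B, P, R, V, Z.
Via L — items with X overlapped-by L: B, D, P, R, V, Z.
Union: B, D, P, R, V, Z.

B, D, P, R, V, Z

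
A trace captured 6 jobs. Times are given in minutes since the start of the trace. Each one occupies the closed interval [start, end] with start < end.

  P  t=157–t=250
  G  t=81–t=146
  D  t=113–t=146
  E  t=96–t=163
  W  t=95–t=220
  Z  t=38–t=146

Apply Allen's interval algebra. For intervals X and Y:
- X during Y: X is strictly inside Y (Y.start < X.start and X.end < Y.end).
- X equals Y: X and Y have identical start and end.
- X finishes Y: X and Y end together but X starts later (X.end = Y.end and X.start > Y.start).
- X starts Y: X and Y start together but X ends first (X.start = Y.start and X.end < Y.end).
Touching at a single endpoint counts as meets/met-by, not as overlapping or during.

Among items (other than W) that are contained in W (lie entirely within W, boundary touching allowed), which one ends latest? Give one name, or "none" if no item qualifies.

E

Target W = [t=95, t=220].
D [t=113, t=146] → during → candidate.
E [t=96, t=163] → during → candidate.
G [t=81, t=146] → overlaps → excluded.
P [t=157, t=250] → overlapped-by → excluded.
Z [t=38, t=146] → overlaps → excluded.
Among candidates, latest end is t=163 → E.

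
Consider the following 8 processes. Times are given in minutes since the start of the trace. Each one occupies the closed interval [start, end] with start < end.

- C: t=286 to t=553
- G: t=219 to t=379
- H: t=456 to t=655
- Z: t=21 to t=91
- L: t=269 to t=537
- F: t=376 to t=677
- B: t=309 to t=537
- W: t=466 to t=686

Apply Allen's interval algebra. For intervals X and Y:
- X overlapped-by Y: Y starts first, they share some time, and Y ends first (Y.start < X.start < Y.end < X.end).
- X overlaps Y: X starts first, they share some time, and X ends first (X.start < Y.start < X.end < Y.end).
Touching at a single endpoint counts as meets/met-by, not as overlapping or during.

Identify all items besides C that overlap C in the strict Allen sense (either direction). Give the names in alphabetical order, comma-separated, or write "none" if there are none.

Target C = [t=286, t=553].
B [t=309, t=537] → during → no.
F [t=376, t=677] → overlapped-by → yes.
G [t=219, t=379] → overlaps → yes.
H [t=456, t=655] → overlapped-by → yes.
L [t=269, t=537] → overlaps → yes.
W [t=466, t=686] → overlapped-by → yes.
Z [t=21, t=91] → before → no.
Result: F, G, H, L, W.

F, G, H, L, W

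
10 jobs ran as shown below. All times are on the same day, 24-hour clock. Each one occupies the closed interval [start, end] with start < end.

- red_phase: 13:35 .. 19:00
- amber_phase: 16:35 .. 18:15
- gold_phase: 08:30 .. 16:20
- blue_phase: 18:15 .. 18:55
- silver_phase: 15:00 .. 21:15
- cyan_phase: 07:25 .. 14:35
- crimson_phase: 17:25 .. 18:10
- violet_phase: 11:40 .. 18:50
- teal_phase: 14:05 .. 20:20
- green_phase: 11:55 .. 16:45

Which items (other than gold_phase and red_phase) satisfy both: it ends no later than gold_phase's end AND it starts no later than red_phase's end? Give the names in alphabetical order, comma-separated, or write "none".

cyan_phase

Conditions: its end is no later than gold_phase's end (X.end <= 16:20) AND its start is no later than red_phase's end (X.start <= 19:00).
amber_phase: end 18:15 <= 16:20? ✗; start 16:35 <= 19:00? ✓ → no.
blue_phase: end 18:55 <= 16:20? ✗; start 18:15 <= 19:00? ✓ → no.
crimson_phase: end 18:10 <= 16:20? ✗; start 17:25 <= 19:00? ✓ → no.
cyan_phase: end 14:35 <= 16:20? ✓; start 07:25 <= 19:00? ✓ → yes.
green_phase: end 16:45 <= 16:20? ✗; start 11:55 <= 19:00? ✓ → no.
silver_phase: end 21:15 <= 16:20? ✗; start 15:00 <= 19:00? ✓ → no.
teal_phase: end 20:20 <= 16:20? ✗; start 14:05 <= 19:00? ✓ → no.
violet_phase: end 18:50 <= 16:20? ✗; start 11:40 <= 19:00? ✓ → no.
Result: cyan_phase.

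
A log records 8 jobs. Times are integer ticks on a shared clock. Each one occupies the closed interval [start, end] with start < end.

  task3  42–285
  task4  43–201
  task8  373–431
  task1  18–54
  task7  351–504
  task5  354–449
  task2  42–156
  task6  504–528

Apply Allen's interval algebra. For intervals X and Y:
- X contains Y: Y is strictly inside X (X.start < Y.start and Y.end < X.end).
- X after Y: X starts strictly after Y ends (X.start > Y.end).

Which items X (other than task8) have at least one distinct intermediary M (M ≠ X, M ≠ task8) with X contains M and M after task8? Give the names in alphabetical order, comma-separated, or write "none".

none

Target task8 = [373, 431].
Intermediaries M with M after task8: task6.
Via task6 — items with X contains task6: none.
Union: none.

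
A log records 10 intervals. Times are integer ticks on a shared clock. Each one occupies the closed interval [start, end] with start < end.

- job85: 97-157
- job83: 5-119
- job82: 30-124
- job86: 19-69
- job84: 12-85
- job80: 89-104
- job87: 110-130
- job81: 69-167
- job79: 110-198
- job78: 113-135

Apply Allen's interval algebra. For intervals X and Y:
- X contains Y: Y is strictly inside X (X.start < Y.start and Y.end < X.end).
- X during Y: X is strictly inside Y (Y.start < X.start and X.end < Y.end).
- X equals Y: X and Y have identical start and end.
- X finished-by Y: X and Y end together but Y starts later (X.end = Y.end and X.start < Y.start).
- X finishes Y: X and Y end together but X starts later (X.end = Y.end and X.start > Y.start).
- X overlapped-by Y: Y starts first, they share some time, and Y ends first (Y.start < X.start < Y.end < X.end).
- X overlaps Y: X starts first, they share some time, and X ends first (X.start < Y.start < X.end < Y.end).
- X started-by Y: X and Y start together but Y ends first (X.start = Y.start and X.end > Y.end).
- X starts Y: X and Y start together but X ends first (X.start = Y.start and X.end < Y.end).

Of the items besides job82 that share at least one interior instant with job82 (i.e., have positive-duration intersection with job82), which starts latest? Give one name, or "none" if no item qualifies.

Target job82 = [30, 124].
job78 [113, 135] → overlapped-by → candidate.
job79 [110, 198] → overlapped-by → candidate.
job80 [89, 104] → during → candidate.
job81 [69, 167] → overlapped-by → candidate.
job83 [5, 119] → overlaps → candidate.
job84 [12, 85] → overlaps → candidate.
job85 [97, 157] → overlapped-by → candidate.
job86 [19, 69] → overlaps → candidate.
job87 [110, 130] → overlapped-by → candidate.
Among candidates, latest start is 113 → job78.

job78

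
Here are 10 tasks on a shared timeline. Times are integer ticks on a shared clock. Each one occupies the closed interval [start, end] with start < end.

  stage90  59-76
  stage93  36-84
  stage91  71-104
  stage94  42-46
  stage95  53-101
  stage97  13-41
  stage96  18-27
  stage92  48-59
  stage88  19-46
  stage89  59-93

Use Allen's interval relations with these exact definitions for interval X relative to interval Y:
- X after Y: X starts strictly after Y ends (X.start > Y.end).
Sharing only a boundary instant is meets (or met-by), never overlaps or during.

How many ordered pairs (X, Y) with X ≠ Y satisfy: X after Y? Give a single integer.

24

Checking all 90 ordered pairs for relation 'after'; matching pairs in alphabetical order:
(stage89, stage88): stage89 after stage88 ✓
(stage89, stage94): stage89 after stage94 ✓
(stage89, stage96): stage89 after stage96 ✓
(stage89, stage97): stage89 after stage97 ✓
(stage90, stage88): stage90 after stage88 ✓
(stage90, stage94): stage90 after stage94 ✓
(stage90, stage96): stage90 after stage96 ✓
(stage90, stage97): stage90 after stage97 ✓
(stage91, stage88): stage91 after stage88 ✓
(stage91, stage92): stage91 after stage92 ✓
(stage91, stage94): stage91 after stage94 ✓
(stage91, stage96): stage91 after stage96 ✓
(stage91, stage97): stage91 after stage97 ✓
(stage92, stage88): stage92 after stage88 ✓
(stage92, stage94): stage92 after stage94 ✓
(stage92, stage96): stage92 after stage96 ✓
(stage92, stage97): stage92 after stage97 ✓
(stage93, stage96): stage93 after stage96 ✓
(stage94, stage96): stage94 after stage96 ✓
(stage94, stage97): stage94 after stage97 ✓
(stage95, stage88): stage95 after stage88 ✓
(stage95, stage94): stage95 after stage94 ✓
(stage95, stage96): stage95 after stage96 ✓
(stage95, stage97): stage95 after stage97 ✓
Count: 24.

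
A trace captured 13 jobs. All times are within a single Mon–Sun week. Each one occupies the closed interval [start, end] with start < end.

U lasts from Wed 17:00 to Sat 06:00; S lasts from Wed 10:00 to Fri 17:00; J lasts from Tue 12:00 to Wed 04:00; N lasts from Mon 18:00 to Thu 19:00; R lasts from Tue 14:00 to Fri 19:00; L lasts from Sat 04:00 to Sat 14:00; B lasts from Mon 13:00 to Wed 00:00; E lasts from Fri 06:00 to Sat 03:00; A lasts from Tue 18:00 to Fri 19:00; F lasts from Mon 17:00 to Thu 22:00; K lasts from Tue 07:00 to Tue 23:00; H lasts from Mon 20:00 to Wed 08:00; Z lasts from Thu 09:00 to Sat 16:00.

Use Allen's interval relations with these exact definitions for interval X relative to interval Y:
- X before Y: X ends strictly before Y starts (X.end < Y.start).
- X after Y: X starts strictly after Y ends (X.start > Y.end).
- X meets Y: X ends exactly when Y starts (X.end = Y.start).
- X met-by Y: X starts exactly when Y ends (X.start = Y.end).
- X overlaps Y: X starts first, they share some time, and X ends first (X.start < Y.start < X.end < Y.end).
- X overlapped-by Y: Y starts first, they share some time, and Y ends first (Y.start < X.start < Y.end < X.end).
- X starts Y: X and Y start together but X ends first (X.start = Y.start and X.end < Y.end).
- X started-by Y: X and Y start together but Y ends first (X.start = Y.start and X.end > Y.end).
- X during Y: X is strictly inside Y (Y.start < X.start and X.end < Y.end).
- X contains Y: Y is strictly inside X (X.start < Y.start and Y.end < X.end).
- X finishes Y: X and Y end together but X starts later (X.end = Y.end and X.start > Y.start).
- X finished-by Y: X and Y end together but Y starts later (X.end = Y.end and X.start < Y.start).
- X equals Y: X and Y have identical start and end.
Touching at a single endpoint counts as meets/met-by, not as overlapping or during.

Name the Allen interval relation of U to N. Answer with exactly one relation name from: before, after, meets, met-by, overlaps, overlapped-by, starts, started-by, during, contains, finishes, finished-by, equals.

U = [Wed 17:00, Sat 06:00]; N = [Mon 18:00, Thu 19:00].
Compare endpoints: U.start > N.start, U.start < N.end, U.end > N.start, U.end > N.end.
That pattern is 'overlapped-by'.

overlapped-by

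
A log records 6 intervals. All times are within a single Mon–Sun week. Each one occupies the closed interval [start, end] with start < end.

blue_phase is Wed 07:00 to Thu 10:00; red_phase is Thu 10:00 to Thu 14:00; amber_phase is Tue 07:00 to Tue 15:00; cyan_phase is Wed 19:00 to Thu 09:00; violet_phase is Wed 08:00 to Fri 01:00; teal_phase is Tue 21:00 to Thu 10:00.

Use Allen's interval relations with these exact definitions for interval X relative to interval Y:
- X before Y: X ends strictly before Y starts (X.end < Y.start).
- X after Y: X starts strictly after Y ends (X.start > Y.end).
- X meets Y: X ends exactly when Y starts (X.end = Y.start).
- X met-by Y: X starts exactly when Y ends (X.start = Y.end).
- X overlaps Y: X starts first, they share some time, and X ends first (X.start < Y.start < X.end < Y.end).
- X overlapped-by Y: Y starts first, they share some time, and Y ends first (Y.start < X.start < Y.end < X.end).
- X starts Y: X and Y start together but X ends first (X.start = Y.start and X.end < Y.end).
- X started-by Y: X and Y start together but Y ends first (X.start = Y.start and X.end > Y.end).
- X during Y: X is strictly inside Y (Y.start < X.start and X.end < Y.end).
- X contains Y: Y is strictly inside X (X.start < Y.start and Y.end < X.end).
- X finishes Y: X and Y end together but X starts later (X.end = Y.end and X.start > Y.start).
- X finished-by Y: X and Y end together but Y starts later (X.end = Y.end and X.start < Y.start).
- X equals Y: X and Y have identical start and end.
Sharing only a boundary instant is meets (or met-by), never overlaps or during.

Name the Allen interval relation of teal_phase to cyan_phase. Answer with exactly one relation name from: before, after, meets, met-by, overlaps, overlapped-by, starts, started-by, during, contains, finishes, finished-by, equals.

contains

teal_phase = [Tue 21:00, Thu 10:00]; cyan_phase = [Wed 19:00, Thu 09:00].
Compare endpoints: teal_phase.start < cyan_phase.start, teal_phase.start < cyan_phase.end, teal_phase.end > cyan_phase.start, teal_phase.end > cyan_phase.end.
That pattern is 'contains'.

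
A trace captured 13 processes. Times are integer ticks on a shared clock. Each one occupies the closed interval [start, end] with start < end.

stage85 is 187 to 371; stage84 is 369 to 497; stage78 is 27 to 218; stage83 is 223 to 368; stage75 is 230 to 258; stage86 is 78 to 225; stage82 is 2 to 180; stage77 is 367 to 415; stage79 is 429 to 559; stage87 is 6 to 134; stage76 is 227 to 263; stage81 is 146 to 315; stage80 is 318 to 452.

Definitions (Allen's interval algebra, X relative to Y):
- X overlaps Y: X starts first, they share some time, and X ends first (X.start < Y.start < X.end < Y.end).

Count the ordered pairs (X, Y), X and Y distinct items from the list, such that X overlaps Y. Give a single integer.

22

Checking all 156 ordered pairs for relation 'overlaps'; matching pairs in alphabetical order:
(stage77, stage84): stage77 overlaps stage84 ✓
(stage78, stage81): stage78 overlaps stage81 ✓
(stage78, stage85): stage78 overlaps stage85 ✓
(stage78, stage86): stage78 overlaps stage86 ✓
(stage80, stage79): stage80 overlaps stage79 ✓
(stage80, stage84): stage80 overlaps stage84 ✓
(stage81, stage83): stage81 overlaps stage83 ✓
(stage81, stage85): stage81 overlaps stage85 ✓
(stage82, stage78): stage82 overlaps stage78 ✓
(stage82, stage81): stage82 overlaps stage81 ✓
(stage82, stage86): stage82 overlaps stage86 ✓
(stage83, stage77): stage83 overlaps stage77 ✓
(stage83, stage80): stage83 overlaps stage80 ✓
(stage84, stage79): stage84 overlaps stage79 ✓
(stage85, stage77): stage85 overlaps stage77 ✓
(stage85, stage80): stage85 overlaps stage80 ✓
(stage85, stage84): stage85 overlaps stage84 ✓
(stage86, stage81): stage86 overlaps stage81 ✓
(stage86, stage83): stage86 overlaps stage83 ✓
(stage86, stage85): stage86 overlaps stage85 ✓
(stage87, stage78): stage87 overlaps stage78 ✓
(stage87, stage86): stage87 overlaps stage86 ✓
Count: 22.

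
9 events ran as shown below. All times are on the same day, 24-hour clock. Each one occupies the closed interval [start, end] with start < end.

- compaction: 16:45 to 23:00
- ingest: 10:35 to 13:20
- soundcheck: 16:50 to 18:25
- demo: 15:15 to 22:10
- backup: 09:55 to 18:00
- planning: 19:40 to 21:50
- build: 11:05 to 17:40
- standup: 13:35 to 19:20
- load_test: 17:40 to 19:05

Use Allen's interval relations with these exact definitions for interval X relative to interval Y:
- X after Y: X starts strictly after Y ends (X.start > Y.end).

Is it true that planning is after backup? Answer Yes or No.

Yes

planning = [19:40, 21:50], backup = [09:55, 18:00].
Actual relation of planning to backup: after.
Asked whether 'after' holds → Yes.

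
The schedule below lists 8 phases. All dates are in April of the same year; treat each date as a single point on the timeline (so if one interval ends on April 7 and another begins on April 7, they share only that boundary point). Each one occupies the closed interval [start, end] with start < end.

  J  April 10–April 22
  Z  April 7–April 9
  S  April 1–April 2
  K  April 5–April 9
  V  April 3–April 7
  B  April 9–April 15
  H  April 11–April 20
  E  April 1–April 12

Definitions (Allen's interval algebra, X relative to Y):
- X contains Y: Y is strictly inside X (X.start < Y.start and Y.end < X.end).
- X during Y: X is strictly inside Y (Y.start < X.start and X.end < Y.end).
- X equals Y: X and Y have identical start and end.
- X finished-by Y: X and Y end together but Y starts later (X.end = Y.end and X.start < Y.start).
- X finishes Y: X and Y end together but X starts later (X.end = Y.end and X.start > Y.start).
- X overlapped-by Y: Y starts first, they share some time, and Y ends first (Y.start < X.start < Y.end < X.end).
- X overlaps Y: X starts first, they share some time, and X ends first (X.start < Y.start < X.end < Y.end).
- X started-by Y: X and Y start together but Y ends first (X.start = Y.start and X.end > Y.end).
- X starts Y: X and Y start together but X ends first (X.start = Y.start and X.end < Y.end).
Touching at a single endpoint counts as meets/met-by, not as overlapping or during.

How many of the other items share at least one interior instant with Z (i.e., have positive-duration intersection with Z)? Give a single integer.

2

Target Z = [April 7, April 9].
B [April 9, April 15] → met-by → no.
E [April 1, April 12] → contains → counts.
H [April 11, April 20] → after → no.
J [April 10, April 22] → after → no.
K [April 5, April 9] → finished-by → counts.
S [April 1, April 2] → before → no.
V [April 3, April 7] → meets → no.
Total: 2.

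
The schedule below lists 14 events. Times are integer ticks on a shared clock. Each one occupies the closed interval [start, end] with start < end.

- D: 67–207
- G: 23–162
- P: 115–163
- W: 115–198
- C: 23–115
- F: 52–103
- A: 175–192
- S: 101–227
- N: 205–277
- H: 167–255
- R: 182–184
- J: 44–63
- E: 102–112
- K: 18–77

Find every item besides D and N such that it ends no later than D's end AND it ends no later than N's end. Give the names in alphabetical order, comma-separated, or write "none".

A, C, E, F, G, J, K, P, R, W

Conditions: its end is no later than D's end (X.end <= 207) AND its end is no later than N's end (X.end <= 277).
A: end 192 <= 207? ✓; end 192 <= 277? ✓ → yes.
C: end 115 <= 207? ✓; end 115 <= 277? ✓ → yes.
E: end 112 <= 207? ✓; end 112 <= 277? ✓ → yes.
F: end 103 <= 207? ✓; end 103 <= 277? ✓ → yes.
G: end 162 <= 207? ✓; end 162 <= 277? ✓ → yes.
H: end 255 <= 207? ✗; end 255 <= 277? ✓ → no.
J: end 63 <= 207? ✓; end 63 <= 277? ✓ → yes.
K: end 77 <= 207? ✓; end 77 <= 277? ✓ → yes.
P: end 163 <= 207? ✓; end 163 <= 277? ✓ → yes.
R: end 184 <= 207? ✓; end 184 <= 277? ✓ → yes.
S: end 227 <= 207? ✗; end 227 <= 277? ✓ → no.
W: end 198 <= 207? ✓; end 198 <= 277? ✓ → yes.
Result: A, C, E, F, G, J, K, P, R, W.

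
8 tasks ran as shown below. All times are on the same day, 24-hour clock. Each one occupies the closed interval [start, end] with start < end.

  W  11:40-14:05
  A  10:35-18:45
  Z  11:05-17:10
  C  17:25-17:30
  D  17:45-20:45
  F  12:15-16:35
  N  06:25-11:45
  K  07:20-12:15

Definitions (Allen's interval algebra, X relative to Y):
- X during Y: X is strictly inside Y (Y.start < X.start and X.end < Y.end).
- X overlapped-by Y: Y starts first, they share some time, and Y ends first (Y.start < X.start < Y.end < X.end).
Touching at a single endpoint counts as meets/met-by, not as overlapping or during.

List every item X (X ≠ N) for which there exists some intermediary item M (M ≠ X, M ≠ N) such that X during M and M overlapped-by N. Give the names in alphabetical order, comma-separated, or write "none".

C, F, W, Z

Target N = [06:25, 11:45].
Intermediaries M with M overlapped-by N: A, K, W, Z.
Via A — items with X during A: C, F, W, Z.
Via K — items with X during K: none.
Via W — items with X during W: none.
Via Z — items with X during Z: F, W.
Union: C, F, W, Z.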